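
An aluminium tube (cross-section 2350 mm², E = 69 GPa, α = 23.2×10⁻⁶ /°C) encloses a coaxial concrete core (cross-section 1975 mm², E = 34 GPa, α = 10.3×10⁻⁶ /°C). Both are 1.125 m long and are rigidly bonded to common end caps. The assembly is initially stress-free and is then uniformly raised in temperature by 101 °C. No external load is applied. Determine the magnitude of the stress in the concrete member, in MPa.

Equilibrium of a rigid end plate with no external load gives equal and opposite internal forces ±P in the two members. Since α_{aluminium} > α_{concrete}, heating drives the aluminium into compression and the concrete into tension.
Compatibility of the two members (thermal + elastic change equal): (α₁ − α₂)ΔT = P·[1/(A₁E₁) + 1/(A₂E₂)].
|α₁ − α₂|·ΔT = 12.9×10⁻⁶ × 101 = 0.001303.
1/(A₁E₁) + 1/(A₂E₂) = 1/(2350×69×10³) + 1/(1975×34×10³) = 2.106×10⁻⁸ N⁻¹.
P = 0.001303 / 2.106×10⁻⁸ = 61870 N = 61.87 kN.
σ_{concrete} = P/A₂ = 61870/1975 = 31.33 MPa, tensile.

σ ≈ 31.3 MPa (tensile)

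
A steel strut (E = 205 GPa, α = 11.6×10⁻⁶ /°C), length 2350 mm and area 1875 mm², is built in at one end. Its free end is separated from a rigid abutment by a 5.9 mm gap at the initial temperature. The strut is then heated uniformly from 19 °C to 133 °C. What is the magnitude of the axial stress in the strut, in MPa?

If the wall were absent the strut would grow by αΔT L = 11.6×10⁻⁶ × 114 × 2350 = 3.108 mm.
This is smaller than the 5.9 mm clearance, so the strut expands freely without reaching the stop — the stress is zero.

σ ≈ 0 MPa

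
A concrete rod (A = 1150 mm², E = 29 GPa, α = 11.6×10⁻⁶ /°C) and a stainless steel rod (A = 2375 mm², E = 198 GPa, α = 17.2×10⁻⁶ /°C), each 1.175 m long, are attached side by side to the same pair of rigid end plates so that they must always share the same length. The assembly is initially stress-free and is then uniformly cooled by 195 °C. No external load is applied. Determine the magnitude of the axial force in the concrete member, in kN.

Equilibrium of a rigid end plate with no external load gives equal and opposite internal forces ±P in the two members. Since α_{stainless steel} > α_{concrete}, cooling drives the stainless steel into tension and the concrete into compression.
Compatibility of the two members (thermal + elastic change equal): (α₁ − α₂)ΔT = P·[1/(A₁E₁) + 1/(A₂E₂)].
|α₁ − α₂|·ΔT = 5.6×10⁻⁶ × 195 = 0.001092.
1/(A₁E₁) + 1/(A₂E₂) = 1/(1150×29×10³) + 1/(2375×198×10³) = 3.211×10⁻⁸ N⁻¹.
P = 0.001092 / 3.211×10⁻⁸ = 34010 N = 34.01 kN.

P ≈ 34 kN (compressive in the concrete)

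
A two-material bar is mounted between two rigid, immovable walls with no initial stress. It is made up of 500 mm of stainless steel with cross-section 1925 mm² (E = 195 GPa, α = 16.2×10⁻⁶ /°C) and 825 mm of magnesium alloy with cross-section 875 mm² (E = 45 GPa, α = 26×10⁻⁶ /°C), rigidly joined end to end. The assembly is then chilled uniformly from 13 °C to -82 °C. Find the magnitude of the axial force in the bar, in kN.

Free thermal contraction of the whole bar: Σ αᵢΔT Lᵢ = 16.2×10⁻⁶×95×500 + 26×10⁻⁶×95×825 = 2.807 mm.
The rigid supports impose zero overall length change; the single axial force P common to all segments must satisfy P Σ Lᵢ/(AᵢEᵢ) = δ_free.
Σ Lᵢ/(AᵢEᵢ) = 500/(1925×195×10³) + 825/(875×45×10³) = 2.228×10⁻⁵ mm/N.
So P = 2.807 / 2.228×10⁻⁵ = 126 kN, tensile.

P ≈ 126 kN (tensile)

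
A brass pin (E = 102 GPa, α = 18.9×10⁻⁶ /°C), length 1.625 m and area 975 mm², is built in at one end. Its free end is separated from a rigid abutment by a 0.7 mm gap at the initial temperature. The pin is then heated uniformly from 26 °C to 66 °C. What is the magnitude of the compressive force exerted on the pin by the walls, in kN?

Unrestrained expansion: δ_free = αΔT L = 18.9×10⁻⁶ × 40 × 1625 = 1.228 mm.
This exceeds the 0.7 mm gap, so the wall pushes back. The portion of expansion that must be recovered elastically is δ_free − gap = 1.228 − 0.7 = 0.5285 mm.
Compatibility: PL/(AE) = 0.5285 mm, so σ = P/A = E × (0.5285/1625) = 33.17 MPa.
P = σA = 33.17 × 975 = 32.34 kN.

P ≈ 32.3 kN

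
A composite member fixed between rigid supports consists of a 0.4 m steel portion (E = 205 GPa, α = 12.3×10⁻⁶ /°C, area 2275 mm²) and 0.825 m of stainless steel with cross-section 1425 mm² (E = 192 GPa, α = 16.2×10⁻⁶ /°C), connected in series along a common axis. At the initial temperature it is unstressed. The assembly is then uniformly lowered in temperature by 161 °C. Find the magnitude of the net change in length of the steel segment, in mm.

With the walls removed the bar would change length by δ_free = Σ αᵢΔT Lᵢ = 12.3×10⁻⁶×161×400 + 16.2×10⁻⁶×161×825 = 2.944 mm.
Since the ends are fixed, an axial force P builds up, equal in every segment, with P · Σ Lᵢ/(AᵢEᵢ) = δ_free.
The series flexibility is Σ Lᵢ/(AᵢEᵢ) = 400/(2275×205×10³) + 825/(1425×192×10³) = 3.873×10⁻⁶ mm/N.
P = 2.944 / 3.873×10⁻⁶ = 760100 N = 760.1 kN, tensile.
For the steel segment, free thermal change = 12.3×10⁻⁶×161×400 = 0.7921 mm and elastic change from P = 760100×400/(2275×205×10³) = 0.6519 mm; these oppose, so the net change is 0.14 mm (segment shortens).

|ΔL| ≈ 0.14 mm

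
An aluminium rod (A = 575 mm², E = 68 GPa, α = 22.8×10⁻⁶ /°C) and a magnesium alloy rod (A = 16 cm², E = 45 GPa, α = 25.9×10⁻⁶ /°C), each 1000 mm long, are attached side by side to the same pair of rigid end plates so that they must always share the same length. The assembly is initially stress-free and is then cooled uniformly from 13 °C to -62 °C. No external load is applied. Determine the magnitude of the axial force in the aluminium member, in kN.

P ≈ 5.89 kN (compressive in the aluminium)

Both members must finish at the same length. With the larger α, the magnesium alloy tends to over-contract; the plates restrain it, putting the magnesium alloy in tension and the aluminium in compression. With no external load the two internal forces are equal and opposite, magnitude P.
Setting the final lengths equal and cancelling L: (α₁ − α₂)ΔT = P/(A₁E₁) + P/(A₂E₂).
|α₁ − α₂|·ΔT = 3.1×10⁻⁶ × 75 = 0.0002325.
1/(A₁E₁) + 1/(A₂E₂) = 1/(575×68×10³) + 1/(1600×45×10³) = 3.946×10⁻⁸ N⁻¹.
P = 0.0002325 / 3.946×10⁻⁸ = 5891 N = 5.891 kN.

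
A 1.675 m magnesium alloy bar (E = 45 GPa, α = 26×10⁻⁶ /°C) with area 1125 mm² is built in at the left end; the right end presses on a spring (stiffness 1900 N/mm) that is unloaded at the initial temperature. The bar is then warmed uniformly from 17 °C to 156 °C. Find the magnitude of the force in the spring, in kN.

Free thermal expansion: δ_free = αΔT L = 26×10⁻⁶ × 139 × 1675 = 6.053 mm.
Let P be the compressive force at the spring. The bar shortens elastically by PL/(AE) and the spring compresses by P/k; together these equal δ_free.
P [ L/(AE) + 1/k ] = δ_free → P [ 1675/(1125×45×10³) + 1/(1900) ] = 6.053.
P = 6.053 / 0.0005594 = 10820 N.

P ≈ 10.8 kN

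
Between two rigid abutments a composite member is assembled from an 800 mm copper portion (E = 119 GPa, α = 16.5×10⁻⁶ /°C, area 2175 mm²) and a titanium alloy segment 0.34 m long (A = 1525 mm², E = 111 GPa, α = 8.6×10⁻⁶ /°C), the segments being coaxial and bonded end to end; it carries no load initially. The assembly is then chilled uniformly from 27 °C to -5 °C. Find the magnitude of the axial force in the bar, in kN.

If the supports were absent, the total length change would be Σ αᵢΔT Lᵢ = 16.5×10⁻⁶×32×800 + 8.6×10⁻⁶×32×340 = 0.516 mm.
The walls prevent any net length change, so an axial force P (same in every segment) develops. Compatibility: P · Σ Lᵢ/(AᵢEᵢ) = δ_free.
The series flexibility is Σ Lᵢ/(AᵢEᵢ) = 800/(2175×119×10³) + 340/(1525×111×10³) = 5.099×10⁻⁶ mm/N.
Hence P = δ_free / Σ(L/AE) = 0.516/5.099×10⁻⁶ = 101.2 kN (tensile).

P ≈ 101 kN (tensile)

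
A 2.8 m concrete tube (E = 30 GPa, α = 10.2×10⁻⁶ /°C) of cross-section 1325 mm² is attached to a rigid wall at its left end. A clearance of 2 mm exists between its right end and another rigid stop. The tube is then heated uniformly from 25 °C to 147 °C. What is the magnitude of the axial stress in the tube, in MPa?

σ ≈ 15.9 MPa (compressive)

Unrestrained expansion: δ_free = αΔT L = 10.2×10⁻⁶ × 122 × 2800 = 3.484 mm.
The gap closes (δ_free > 2 mm) and the wall then resists a further 3.484 − 2 = 1.484 mm of expansion.
That suppressed elongation corresponds to σ = E·Δ/L = 30×10³ × 1.484/2800 = 15.9 MPa.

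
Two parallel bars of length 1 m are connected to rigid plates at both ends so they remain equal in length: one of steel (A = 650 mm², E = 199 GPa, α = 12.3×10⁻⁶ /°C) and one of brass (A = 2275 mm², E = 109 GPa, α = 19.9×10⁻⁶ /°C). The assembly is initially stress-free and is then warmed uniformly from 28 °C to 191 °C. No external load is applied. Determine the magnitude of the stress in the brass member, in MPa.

σ ≈ 46.3 MPa (compressive)

Both members must finish at the same length. With the larger α, the brass tends to over-expand; the plates restrain it, putting the brass in compression and the steel in tension. With no external load the two internal forces are equal and opposite, magnitude P.
Compatibility of the two members (thermal + elastic change equal): (α₁ − α₂)ΔT = P·[1/(A₁E₁) + 1/(A₂E₂)].
|α₁ − α₂|·ΔT = 7.6×10⁻⁶ × 163 = 0.001239.
1/(A₁E₁) + 1/(A₂E₂) = 1/(650×199×10³) + 1/(2275×109×10³) = 1.176×10⁻⁸ N⁻¹.
P = 0.001239 / 1.176×10⁻⁸ = 105300 N = 105.3 kN.
σ_{brass} = P/A₂ = 105300/2275 = 46.29 MPa, compressive.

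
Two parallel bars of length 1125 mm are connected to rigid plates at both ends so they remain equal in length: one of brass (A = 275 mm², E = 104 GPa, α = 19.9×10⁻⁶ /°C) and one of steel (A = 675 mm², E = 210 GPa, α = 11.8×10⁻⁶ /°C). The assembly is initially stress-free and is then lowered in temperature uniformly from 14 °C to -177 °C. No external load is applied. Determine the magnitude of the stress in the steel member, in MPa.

Both members must finish at the same length. With the larger α, the brass tends to over-contract; the plates restrain it, putting the brass in tension and the steel in compression. With no external load the two internal forces are equal and opposite, magnitude P.
Setting the final lengths equal and cancelling L: (α₁ − α₂)ΔT = P/(A₁E₁) + P/(A₂E₂).
|α₁ − α₂|·ΔT = 8.1×10⁻⁶ × 191 = 0.001547.
1/(A₁E₁) + 1/(A₂E₂) = 1/(275×104×10³) + 1/(675×210×10³) = 4.202×10⁻⁸ N⁻¹.
So P = 0.001547 / 4.202×10⁻⁸ = 36.82 kN.
σ_{steel} = P/A₂ = 36820/675 = 54.55 MPa, compressive.

σ ≈ 54.5 MPa (compressive)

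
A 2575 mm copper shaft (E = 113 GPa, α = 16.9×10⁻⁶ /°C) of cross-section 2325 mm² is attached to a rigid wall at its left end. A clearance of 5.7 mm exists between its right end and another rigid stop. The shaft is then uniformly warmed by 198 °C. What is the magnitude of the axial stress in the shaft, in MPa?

Free thermal elongation = αΔT L = 16.9×10⁻⁶ × 198 × 2575 = 8.616 mm.
This exceeds the 5.7 mm gap, so the wall pushes back. The portion of expansion that must be recovered elastically is δ_free − gap = 8.616 − 5.7 = 2.916 mm.
Compatibility: PL/(AE) = 2.916 mm, so σ = P/A = E × (2.916/2575) = 128 MPa.

σ ≈ 128 MPa (compressive)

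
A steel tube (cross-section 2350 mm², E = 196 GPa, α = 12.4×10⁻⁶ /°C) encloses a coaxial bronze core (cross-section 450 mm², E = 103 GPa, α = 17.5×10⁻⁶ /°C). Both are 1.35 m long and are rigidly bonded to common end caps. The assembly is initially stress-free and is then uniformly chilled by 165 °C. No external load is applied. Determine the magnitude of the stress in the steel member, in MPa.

σ ≈ 15.1 MPa (compressive)

The bronze has the larger α, so on cooling it would change length more than the steel if both were free. The rigid plates force a common final length, so the bronze is put into tension and the steel into compression, with equal and opposite forces P (no external load).
Equating the net (thermal + elastic) strains gives |α₁ − α₂|·ΔT = P·[1/(A₁E₁) + 1/(A₂E₂)].
|α₁ − α₂|·ΔT = 5.1×10⁻⁶ × 165 = 0.0008415.
1/(A₁E₁) + 1/(A₂E₂) = 1/(2350×196×10³) + 1/(450×103×10³) = 2.375×10⁻⁸ N⁻¹.
P = 0.0008415 / 2.375×10⁻⁸ = 35440 N = 35.44 kN.
σ_{steel} = P/A₁ = 35440/2350 = 15.08 MPa, compressive.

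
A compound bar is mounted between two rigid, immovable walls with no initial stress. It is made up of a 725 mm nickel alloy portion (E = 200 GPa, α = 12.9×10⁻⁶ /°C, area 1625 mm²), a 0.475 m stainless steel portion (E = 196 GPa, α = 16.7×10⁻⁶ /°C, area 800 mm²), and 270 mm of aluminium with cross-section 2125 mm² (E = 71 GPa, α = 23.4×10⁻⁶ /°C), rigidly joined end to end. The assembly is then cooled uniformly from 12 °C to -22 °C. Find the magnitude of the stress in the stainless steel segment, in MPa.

With the walls removed the bar would change length by δ_free = Σ αᵢΔT Lᵢ = 12.9×10⁻⁶×34×725 + 16.7×10⁻⁶×34×475 + 23.4×10⁻⁶×34×270 = 0.8025 mm.
Since the ends are fixed, an axial force P builds up, equal in every segment, with P · Σ Lᵢ/(AᵢEᵢ) = δ_free.
Σ Lᵢ/(AᵢEᵢ) = 725/(1625×200×10³) + 475/(800×196×10³) + 270/(2125×71×10³) = 7.05×10⁻⁶ mm/N.
Hence P = δ_free / Σ(L/AE) = 0.8025/7.05×10⁻⁶ = 113.8 kN (tensile).
σ_{stainless steel} = P / A = 113800 / 800 = 142.3 MPa.

σ ≈ 142 MPa (tensile)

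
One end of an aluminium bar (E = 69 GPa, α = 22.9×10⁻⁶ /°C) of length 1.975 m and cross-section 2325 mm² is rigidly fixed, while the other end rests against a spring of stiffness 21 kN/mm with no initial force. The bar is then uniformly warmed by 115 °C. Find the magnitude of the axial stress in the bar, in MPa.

σ ≈ 37.3 MPa (compressive)

If the spring were absent the bar would lengthen by αΔT L = 22.9×10⁻⁶ × 115 × 1975 = 5.201 mm.
With a force P in the spring, the elastic change of the bar is PL/(AE) and that of the spring is P/k; compatibility requires their sum to equal δ_free.
So P = δ_free / [L/(AE) + 1/k] = 5.201 / [ 1975/(2325×69×10³) + 1/(21×10³) ].
P = 5.201 / 5.993×10⁻⁵ = 86790 N.
σ = P/A = 86790/2325 = 37.33 MPa.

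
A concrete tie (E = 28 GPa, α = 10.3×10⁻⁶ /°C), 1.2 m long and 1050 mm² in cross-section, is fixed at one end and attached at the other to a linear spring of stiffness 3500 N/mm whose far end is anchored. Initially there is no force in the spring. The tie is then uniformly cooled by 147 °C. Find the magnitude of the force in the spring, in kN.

If the spring were absent the tie would shorten by αΔT L = 10.3×10⁻⁶ × 147 × 1200 = 1.817 mm.
With a force P in the spring, the elastic change of the tie is PL/(AE) and that of the spring is P/k; compatibility requires their sum to equal δ_free.
So P = δ_free / [L/(AE) + 1/k] = 1.817 / [ 1200/(1050×28×10³) + 1/(3500) ].
P = 1.817 / 0.0003265 = 5564 N.

P ≈ 5.56 kN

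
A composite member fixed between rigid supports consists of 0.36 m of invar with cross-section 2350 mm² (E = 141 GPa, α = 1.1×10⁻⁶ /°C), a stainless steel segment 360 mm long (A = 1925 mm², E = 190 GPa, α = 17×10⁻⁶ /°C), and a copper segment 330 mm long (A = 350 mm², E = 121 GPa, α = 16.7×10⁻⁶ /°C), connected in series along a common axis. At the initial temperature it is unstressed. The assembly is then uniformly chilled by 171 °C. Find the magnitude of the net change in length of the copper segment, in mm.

If the supports were absent, the total length change would be Σ αᵢΔT Lᵢ = 1.1×10⁻⁶×171×360 + 17×10⁻⁶×171×360 + 16.7×10⁻⁶×171×330 = 2.057 mm.
The rigid supports impose zero overall length change; the single axial force P common to all segments must satisfy P Σ Lᵢ/(AᵢEᵢ) = δ_free.
Σ Lᵢ/(AᵢEᵢ) = 360/(2350×141×10³) + 360/(1925×190×10³) + 330/(350×121×10³) = 9.863×10⁻⁶ mm/N.
So P = 2.057 / 9.863×10⁻⁶ = 208.5 kN, tensile.
For the copper segment, free thermal change = 16.7×10⁻⁶×171×330 = 0.9424 mm and elastic change from P = 208500×330/(350×121×10³) = 1.625 mm; these oppose, so the net change is 0.682 mm (segment lengthens).

|ΔL| ≈ 0.682 mm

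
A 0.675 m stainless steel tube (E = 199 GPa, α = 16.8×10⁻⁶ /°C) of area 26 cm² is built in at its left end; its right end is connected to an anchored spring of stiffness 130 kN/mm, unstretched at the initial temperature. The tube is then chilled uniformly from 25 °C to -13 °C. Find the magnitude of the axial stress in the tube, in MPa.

Free thermal contraction: δ_free = αΔT L = 16.8×10⁻⁶ × 38 × 675 = 0.4309 mm.
Let P be the tensile force in the spring. The tube extends elastically by PL/(AE) and the spring stretches by P/k; together these equal δ_free.
So P = δ_free / [L/(AE) + 1/k] = 0.4309 / [ 675/(2600×199×10³) + 1/(130×10³) ].
P = 0.4309 / 8.997×10⁻⁶ = 47900 N.
σ = P/A = 47900/2600 = 18.42 MPa.

σ ≈ 18.4 MPa (tensile)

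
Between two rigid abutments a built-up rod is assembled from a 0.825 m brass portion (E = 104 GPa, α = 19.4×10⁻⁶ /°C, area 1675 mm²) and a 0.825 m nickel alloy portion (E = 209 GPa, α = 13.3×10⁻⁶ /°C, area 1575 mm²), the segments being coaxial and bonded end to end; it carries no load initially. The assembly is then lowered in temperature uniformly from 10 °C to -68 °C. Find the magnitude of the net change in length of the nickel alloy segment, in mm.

With the walls removed the bar would change length by δ_free = Σ αᵢΔT Lᵢ = 19.4×10⁻⁶×78×825 + 13.3×10⁻⁶×78×825 = 2.104 mm.
The walls prevent any net length change, so an axial force P (same in every segment) develops. Compatibility: P · Σ Lᵢ/(AᵢEᵢ) = δ_free.
The series flexibility is Σ Lᵢ/(AᵢEᵢ) = 825/(1675×104×10³) + 825/(1575×209×10³) = 7.242×10⁻⁶ mm/N.
P = 2.104 / 7.242×10⁻⁶ = 290600 N = 290.6 kN, tensile.
For the nickel alloy segment, free thermal change = 13.3×10⁻⁶×78×825 = 0.8559 mm and elastic change from P = 290600×825/(1575×209×10³) = 0.7282 mm; these oppose, so the net change is 0.128 mm (segment shortens).

|ΔL| ≈ 0.128 mm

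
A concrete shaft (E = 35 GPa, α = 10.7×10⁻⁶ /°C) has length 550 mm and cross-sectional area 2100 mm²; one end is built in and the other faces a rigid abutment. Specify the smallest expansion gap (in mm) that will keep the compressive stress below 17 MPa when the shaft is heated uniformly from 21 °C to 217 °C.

g ≈ 0.886 mm

Free expansion if unrestrained: δ_free = αΔT L = 10.7×10⁻⁶ × 196 × 550 = 1.153 mm.
A stress of 17 MPa corresponds to the wall pushing the shaft back by σL/E = 17×550/(35×10³) = 0.2671 mm.
So the gap has to take up the difference, g_min = δ_free − σL/E = 1.153 − 0.2671 = 0.8863 mm.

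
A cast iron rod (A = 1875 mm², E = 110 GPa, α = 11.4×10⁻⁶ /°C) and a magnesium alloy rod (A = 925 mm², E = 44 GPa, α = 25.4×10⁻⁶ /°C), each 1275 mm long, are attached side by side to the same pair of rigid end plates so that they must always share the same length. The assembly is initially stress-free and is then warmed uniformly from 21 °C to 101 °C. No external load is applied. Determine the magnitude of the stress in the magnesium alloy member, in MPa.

The magnesium alloy has the larger α, so on heating it would change length more than the cast iron if both were free. The rigid plates force a common final length, so the magnesium alloy is put into compression and the cast iron into tension, with equal and opposite forces P (no external load).
Compatibility of the two members (thermal + elastic change equal): (α₁ − α₂)ΔT = P·[1/(A₁E₁) + 1/(A₂E₂)].
|α₁ − α₂|·ΔT = 14×10⁻⁶ × 80 = 0.00112.
1/(A₁E₁) + 1/(A₂E₂) = 1/(1875×110×10³) + 1/(925×44×10³) = 2.942×10⁻⁸ N⁻¹.
So P = 0.00112 / 2.942×10⁻⁸ = 38.07 kN.
σ_{magnesium alloy} = P/A₂ = 38070/925 = 41.16 MPa, compressive.

σ ≈ 41.2 MPa (compressive)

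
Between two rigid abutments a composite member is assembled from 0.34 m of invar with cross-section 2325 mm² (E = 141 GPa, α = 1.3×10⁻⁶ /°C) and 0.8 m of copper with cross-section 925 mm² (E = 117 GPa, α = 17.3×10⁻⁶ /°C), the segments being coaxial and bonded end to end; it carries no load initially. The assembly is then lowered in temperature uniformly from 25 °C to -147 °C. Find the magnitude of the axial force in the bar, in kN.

With the walls removed the bar would change length by δ_free = Σ αᵢΔT Lᵢ = 1.3×10⁻⁶×172×340 + 17.3×10⁻⁶×172×800 = 2.457 mm.
The walls prevent any net length change, so an axial force P (same in every segment) develops. Compatibility: P · Σ Lᵢ/(AᵢEᵢ) = δ_free.
The series flexibility is Σ Lᵢ/(AᵢEᵢ) = 340/(2325×141×10³) + 800/(925×117×10³) = 8.429×10⁻⁶ mm/N.
Hence P = δ_free / Σ(L/AE) = 2.457/8.429×10⁻⁶ = 291.4 kN (tensile).

P ≈ 291 kN (tensile)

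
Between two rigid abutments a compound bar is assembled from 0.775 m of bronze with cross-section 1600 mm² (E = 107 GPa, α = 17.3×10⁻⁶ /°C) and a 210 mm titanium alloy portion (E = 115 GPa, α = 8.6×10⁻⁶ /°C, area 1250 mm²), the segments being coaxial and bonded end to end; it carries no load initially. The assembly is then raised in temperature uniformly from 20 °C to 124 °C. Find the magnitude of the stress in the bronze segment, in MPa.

σ ≈ 165 MPa (compressive)

Free thermal expansion of the whole bar: Σ αᵢΔT Lᵢ = 17.3×10⁻⁶×104×775 + 8.6×10⁻⁶×104×210 = 1.582 mm.
The rigid supports impose zero overall length change; the single axial force P common to all segments must satisfy P Σ Lᵢ/(AᵢEᵢ) = δ_free.
The series flexibility is Σ Lᵢ/(AᵢEᵢ) = 775/(1600×107×10³) + 210/(1250×115×10³) = 5.988×10⁻⁶ mm/N.
So P = 1.582 / 5.988×10⁻⁶ = 264.2 kN, compressive.
σ_{bronze} = P / A = 264200 / 1600 = 165.2 MPa.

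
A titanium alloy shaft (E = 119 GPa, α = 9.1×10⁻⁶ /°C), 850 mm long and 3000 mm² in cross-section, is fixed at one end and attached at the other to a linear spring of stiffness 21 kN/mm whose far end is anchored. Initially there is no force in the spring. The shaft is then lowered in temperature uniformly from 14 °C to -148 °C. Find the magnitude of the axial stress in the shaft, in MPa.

σ ≈ 8.35 MPa (tensile)

If the spring were absent the shaft would shorten by αΔT L = 9.1×10⁻⁶ × 162 × 850 = 1.253 mm.
With a force P in the spring, the elastic change of the shaft is PL/(AE) and that of the spring is P/k; compatibility requires their sum to equal δ_free.
So P = δ_free / [L/(AE) + 1/k] = 1.253 / [ 850/(3000×119×10³) + 1/(21×10³) ].
P = 1.253 / 5×10⁻⁵ = 25060 N.
σ = P/A = 25060/3000 = 8.354 MPa.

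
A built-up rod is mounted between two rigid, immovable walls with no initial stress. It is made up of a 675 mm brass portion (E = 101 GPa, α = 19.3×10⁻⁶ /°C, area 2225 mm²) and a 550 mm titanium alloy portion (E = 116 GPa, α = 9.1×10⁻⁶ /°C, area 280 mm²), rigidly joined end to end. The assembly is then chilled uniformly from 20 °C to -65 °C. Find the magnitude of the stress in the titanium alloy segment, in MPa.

Free thermal contraction of the whole bar: Σ αᵢΔT Lᵢ = 19.3×10⁻⁶×85×675 + 9.1×10⁻⁶×85×550 = 1.533 mm.
The walls prevent any net length change, so an axial force P (same in every segment) develops. Compatibility: P · Σ Lᵢ/(AᵢEᵢ) = δ_free.
The series flexibility is Σ Lᵢ/(AᵢEᵢ) = 675/(2225×101×10³) + 550/(280×116×10³) = 1.994×10⁻⁵ mm/N.
Hence P = δ_free / Σ(L/AE) = 1.533/1.994×10⁻⁵ = 76.88 kN (tensile).
σ_{titanium alloy} = P / A = 76880 / 280 = 274.6 MPa.

σ ≈ 275 MPa (tensile)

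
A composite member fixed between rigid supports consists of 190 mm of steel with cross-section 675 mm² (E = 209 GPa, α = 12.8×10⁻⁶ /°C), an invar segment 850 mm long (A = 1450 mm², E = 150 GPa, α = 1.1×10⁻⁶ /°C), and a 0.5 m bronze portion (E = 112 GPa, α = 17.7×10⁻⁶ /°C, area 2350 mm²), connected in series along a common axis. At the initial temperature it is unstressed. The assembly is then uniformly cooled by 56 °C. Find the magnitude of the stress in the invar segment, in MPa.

With the walls removed the bar would change length by δ_free = Σ αᵢΔT Lᵢ = 12.8×10⁻⁶×56×190 + 1.1×10⁻⁶×56×850 + 17.7×10⁻⁶×56×500 = 0.6842 mm.
The rigid supports impose zero overall length change; the single axial force P common to all segments must satisfy P Σ Lᵢ/(AᵢEᵢ) = δ_free.
Σ Lᵢ/(AᵢEᵢ) = 190/(675×209×10³) + 850/(1450×150×10³) + 500/(2350×112×10³) = 7.155×10⁻⁶ mm/N.
So P = 0.6842 / 7.155×10⁻⁶ = 95.62 kN, tensile.
σ_{invar} = P / A = 95620 / 1450 = 65.95 MPa.

σ ≈ 65.9 MPa (tensile)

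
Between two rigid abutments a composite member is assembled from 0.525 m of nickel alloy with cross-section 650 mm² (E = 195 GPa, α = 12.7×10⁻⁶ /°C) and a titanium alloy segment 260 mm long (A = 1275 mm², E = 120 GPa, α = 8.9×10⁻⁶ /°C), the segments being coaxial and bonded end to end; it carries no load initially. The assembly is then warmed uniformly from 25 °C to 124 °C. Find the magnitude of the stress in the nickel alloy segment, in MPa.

Free thermal expansion of the whole bar: Σ αᵢΔT Lᵢ = 12.7×10⁻⁶×99×525 + 8.9×10⁻⁶×99×260 = 0.8892 mm.
The walls prevent any net length change, so an axial force P (same in every segment) develops. Compatibility: P · Σ Lᵢ/(AᵢEᵢ) = δ_free.
The series flexibility is Σ Lᵢ/(AᵢEᵢ) = 525/(650×195×10³) + 260/(1275×120×10³) = 5.841×10⁻⁶ mm/N.
So P = 0.8892 / 5.841×10⁻⁶ = 152.2 kN, compressive.
σ_{nickel alloy} = P / A = 152200 / 650 = 234.2 MPa.

σ ≈ 234 MPa (compressive)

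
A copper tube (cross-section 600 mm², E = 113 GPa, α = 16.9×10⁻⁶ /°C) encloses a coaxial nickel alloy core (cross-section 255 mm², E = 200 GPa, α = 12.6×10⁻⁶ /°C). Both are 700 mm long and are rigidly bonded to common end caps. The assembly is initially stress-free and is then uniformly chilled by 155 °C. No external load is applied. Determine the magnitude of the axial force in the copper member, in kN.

Equilibrium of a rigid end plate with no external load gives equal and opposite internal forces ±P in the two members. Since α_{copper} > α_{nickel alloy}, cooling drives the copper into tension and the nickel alloy into compression.
Setting the final lengths equal and cancelling L: (α₁ − α₂)ΔT = P/(A₁E₁) + P/(A₂E₂).
|α₁ − α₂|·ΔT = 4.3×10⁻⁶ × 155 = 0.0006665.
1/(A₁E₁) + 1/(A₂E₂) = 1/(600×113×10³) + 1/(255×200×10³) = 3.436×10⁻⁸ N⁻¹.
P = 0.0006665 / 3.436×10⁻⁸ = 19400 N = 19.4 kN.

P ≈ 19.4 kN (tensile in the copper)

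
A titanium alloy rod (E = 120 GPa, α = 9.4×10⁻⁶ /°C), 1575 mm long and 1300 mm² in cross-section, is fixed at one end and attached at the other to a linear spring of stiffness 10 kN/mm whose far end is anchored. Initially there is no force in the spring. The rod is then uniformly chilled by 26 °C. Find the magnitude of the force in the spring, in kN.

The unrestrained thermal change is αΔT L = 9.4×10⁻⁶ × 26 × 1575 = 0.3849 mm.
With a force P in the spring, the elastic change of the rod is PL/(AE) and that of the spring is P/k; compatibility requires their sum to equal δ_free.
So P = δ_free / [L/(AE) + 1/k] = 0.3849 / [ 1575/(1300×120×10³) + 1/(10×10³) ].
P = 0.3849 / 0.0001101 = 3496 N.

P ≈ 3.5 kN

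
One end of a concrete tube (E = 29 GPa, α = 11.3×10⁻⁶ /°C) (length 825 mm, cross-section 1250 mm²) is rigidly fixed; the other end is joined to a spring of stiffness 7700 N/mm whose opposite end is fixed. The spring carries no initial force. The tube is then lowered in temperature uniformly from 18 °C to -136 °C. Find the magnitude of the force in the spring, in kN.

P ≈ 9.41 kN

The unrestrained thermal change is αΔT L = 11.3×10⁻⁶ × 154 × 825 = 1.436 mm.
With a force P in the spring, the elastic change of the tube is PL/(AE) and that of the spring is P/k; compatibility requires their sum to equal δ_free.
So P = δ_free / [L/(AE) + 1/k] = 1.436 / [ 825/(1250×29×10³) + 1/(7700) ].
P = 1.436 / 0.0001526 = 9406 N.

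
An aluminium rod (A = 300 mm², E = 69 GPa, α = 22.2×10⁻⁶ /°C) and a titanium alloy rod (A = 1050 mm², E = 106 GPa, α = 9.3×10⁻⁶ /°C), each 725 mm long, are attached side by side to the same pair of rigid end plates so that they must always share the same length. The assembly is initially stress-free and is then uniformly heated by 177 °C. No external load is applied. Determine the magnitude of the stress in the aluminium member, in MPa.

σ ≈ 133 MPa (compressive)

The aluminium has the larger α, so on heating it would change length more than the titanium alloy if both were free. The rigid plates force a common final length, so the aluminium is put into compression and the titanium alloy into tension, with equal and opposite forces P (no external load).
Equating the net (thermal + elastic) strains gives |α₁ − α₂|·ΔT = P·[1/(A₁E₁) + 1/(A₂E₂)].
|α₁ − α₂|·ΔT = 12.9×10⁻⁶ × 177 = 0.002283.
1/(A₁E₁) + 1/(A₂E₂) = 1/(300×69×10³) + 1/(1050×106×10³) = 5.729×10⁻⁸ N⁻¹.
P = 0.002283 / 5.729×10⁻⁸ = 39850 N = 39.85 kN.
σ_{aluminium} = P/A₁ = 39850/300 = 132.8 MPa, compressive.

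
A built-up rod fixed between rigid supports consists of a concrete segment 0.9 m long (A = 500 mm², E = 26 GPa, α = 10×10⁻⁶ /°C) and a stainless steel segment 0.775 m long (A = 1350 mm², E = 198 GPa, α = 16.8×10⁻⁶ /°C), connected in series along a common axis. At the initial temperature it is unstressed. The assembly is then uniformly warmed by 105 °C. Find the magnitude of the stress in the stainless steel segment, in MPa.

If the supports were absent, the total length change would be Σ αᵢΔT Lᵢ = 10×10⁻⁶×105×900 + 16.8×10⁻⁶×105×775 = 2.312 mm.
The walls prevent any net length change, so an axial force P (same in every segment) develops. Compatibility: P · Σ Lᵢ/(AᵢEᵢ) = δ_free.
Σ Lᵢ/(AᵢEᵢ) = 900/(500×26×10³) + 775/(1350×198×10³) = 7.213×10⁻⁵ mm/N.
P = 2.312 / 7.213×10⁻⁵ = 32050 N = 32.05 kN, compressive.
σ_{stainless steel} = P / A = 32050 / 1350 = 23.74 MPa.

σ ≈ 23.7 MPa (compressive)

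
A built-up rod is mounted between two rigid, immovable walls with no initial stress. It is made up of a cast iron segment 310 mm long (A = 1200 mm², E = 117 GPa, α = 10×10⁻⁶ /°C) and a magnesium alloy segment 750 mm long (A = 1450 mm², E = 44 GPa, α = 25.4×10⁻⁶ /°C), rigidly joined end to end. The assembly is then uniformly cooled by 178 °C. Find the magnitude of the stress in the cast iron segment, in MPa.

σ ≈ 235 MPa (tensile)

If the supports were absent, the total length change would be Σ αᵢΔT Lᵢ = 10×10⁻⁶×178×310 + 25.4×10⁻⁶×178×750 = 3.943 mm.
The rigid supports impose zero overall length change; the single axial force P common to all segments must satisfy P Σ Lᵢ/(AᵢEᵢ) = δ_free.
Σ Lᵢ/(AᵢEᵢ) = 310/(1200×117×10³) + 750/(1450×44×10³) = 1.396×10⁻⁵ mm/N.
Hence P = δ_free / Σ(L/AE) = 3.943/1.396×10⁻⁵ = 282.4 kN (tensile).
σ_{cast iron} = P / A = 282400 / 1200 = 235.3 MPa.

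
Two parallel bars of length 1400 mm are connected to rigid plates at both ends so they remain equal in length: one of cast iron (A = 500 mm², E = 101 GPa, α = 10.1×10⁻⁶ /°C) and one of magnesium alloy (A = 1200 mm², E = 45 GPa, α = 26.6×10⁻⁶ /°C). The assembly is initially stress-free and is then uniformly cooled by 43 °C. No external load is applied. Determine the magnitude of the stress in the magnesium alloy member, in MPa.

σ ≈ 15.4 MPa (tensile)

Both members must finish at the same length. With the larger α, the magnesium alloy tends to over-contract; the plates restrain it, putting the magnesium alloy in tension and the cast iron in compression. With no external load the two internal forces are equal and opposite, magnitude P.
Compatibility of the two members (thermal + elastic change equal): (α₁ − α₂)ΔT = P·[1/(A₁E₁) + 1/(A₂E₂)].
|α₁ − α₂|·ΔT = 16.5×10⁻⁶ × 43 = 0.0007095.
1/(A₁E₁) + 1/(A₂E₂) = 1/(500×101×10³) + 1/(1200×45×10³) = 3.832×10⁻⁸ N⁻¹.
So P = 0.0007095 / 3.832×10⁻⁸ = 18.51 kN.
σ_{magnesium alloy} = P/A₂ = 18510/1200 = 15.43 MPa, tensile.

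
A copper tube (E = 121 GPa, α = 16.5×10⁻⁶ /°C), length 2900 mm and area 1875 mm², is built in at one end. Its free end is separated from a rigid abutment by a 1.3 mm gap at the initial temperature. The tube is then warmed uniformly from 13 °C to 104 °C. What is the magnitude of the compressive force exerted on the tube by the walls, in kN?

P ≈ 239 kN

Unrestrained expansion: δ_free = αΔT L = 16.5×10⁻⁶ × 91 × 2900 = 4.354 mm.
After closing the 1.3 mm clearance, 4.354 − 1.3 = 3.054 mm of expansion remains to be suppressed by the wall.
So σ = E(δ_free − g)/L = 121×10³ × 3.054/2900 = 127.4 MPa.
Force on the wall = σA = 127.4 × 1875 mm² = 239 kN.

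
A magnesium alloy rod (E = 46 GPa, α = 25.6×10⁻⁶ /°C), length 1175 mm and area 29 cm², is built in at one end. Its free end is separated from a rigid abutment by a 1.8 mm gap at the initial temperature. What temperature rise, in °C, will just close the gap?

Contact occurs when the free expansion equals the gap: αΔT L = 1.8 mm.
So ΔT = g/(αL) = 1.8/(25.6×10⁻⁶ × 1175) = 59.84 °C.

ΔT ≈ 59.8 °C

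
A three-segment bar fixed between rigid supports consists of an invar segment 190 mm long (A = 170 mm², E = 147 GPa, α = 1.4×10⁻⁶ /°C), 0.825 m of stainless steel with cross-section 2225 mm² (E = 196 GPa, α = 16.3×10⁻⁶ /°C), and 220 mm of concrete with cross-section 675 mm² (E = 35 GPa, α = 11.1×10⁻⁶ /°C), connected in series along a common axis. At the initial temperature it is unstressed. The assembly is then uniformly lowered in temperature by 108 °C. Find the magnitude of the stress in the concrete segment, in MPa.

σ ≈ 137 MPa (tensile)

With the walls removed the bar would change length by δ_free = Σ αᵢΔT Lᵢ = 1.4×10⁻⁶×108×190 + 16.3×10⁻⁶×108×825 + 11.1×10⁻⁶×108×220 = 1.745 mm.
Since the ends are fixed, an axial force P builds up, equal in every segment, with P · Σ Lᵢ/(AᵢEᵢ) = δ_free.
The series flexibility is Σ Lᵢ/(AᵢEᵢ) = 190/(170×147×10³) + 825/(2225×196×10³) + 220/(675×35×10³) = 1.881×10⁻⁵ mm/N.
So P = 1.745 / 1.881×10⁻⁵ = 92.77 kN, tensile.
σ_{concrete} = P / A = 92770 / 675 = 137.4 MPa.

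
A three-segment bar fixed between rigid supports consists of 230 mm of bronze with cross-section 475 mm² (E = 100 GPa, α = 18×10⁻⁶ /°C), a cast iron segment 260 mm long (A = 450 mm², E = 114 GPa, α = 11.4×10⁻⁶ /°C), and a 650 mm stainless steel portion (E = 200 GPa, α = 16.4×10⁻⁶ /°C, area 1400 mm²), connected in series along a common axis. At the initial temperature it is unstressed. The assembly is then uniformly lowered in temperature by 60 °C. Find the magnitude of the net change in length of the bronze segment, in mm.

|ΔL| ≈ 0.174 mm

With the walls removed the bar would change length by δ_free = Σ αᵢΔT Lᵢ = 18×10⁻⁶×60×230 + 11.4×10⁻⁶×60×260 + 16.4×10⁻⁶×60×650 = 1.066 mm.
Since the ends are fixed, an axial force P builds up, equal in every segment, with P · Σ Lᵢ/(AᵢEᵢ) = δ_free.
Σ Lᵢ/(AᵢEᵢ) = 230/(475×100×10³) + 260/(450×114×10³) + 650/(1400×200×10³) = 1.223×10⁻⁵ mm/N.
So P = 1.066 / 1.223×10⁻⁵ = 87.14 kN, tensile.
For the bronze segment, free thermal change = 18×10⁻⁶×60×230 = 0.2484 mm and elastic change from P = 87140×230/(475×100×10³) = 0.4219 mm; these oppose, so the net change is 0.174 mm (segment lengthens).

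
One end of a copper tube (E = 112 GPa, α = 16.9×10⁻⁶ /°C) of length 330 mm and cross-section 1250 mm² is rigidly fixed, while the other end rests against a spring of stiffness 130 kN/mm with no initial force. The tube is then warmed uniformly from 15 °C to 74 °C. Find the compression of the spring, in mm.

The unrestrained thermal change is αΔT L = 16.9×10⁻⁶ × 59 × 330 = 0.329 mm.
Let P be the compressive force at the spring. The tube shortens elastically by PL/(AE) and the spring compresses by P/k; together these equal δ_free.
P [ L/(AE) + 1/k ] = δ_free → P [ 330/(1250×112×10³) + 1/(130×10³) ] = 0.329.
P = 0.329 / 1.005×10⁻⁵ = 32740 N.
Spring compression = P/k = 32740/(130×10³) = 0.2519 mm.

δ ≈ 0.252 mm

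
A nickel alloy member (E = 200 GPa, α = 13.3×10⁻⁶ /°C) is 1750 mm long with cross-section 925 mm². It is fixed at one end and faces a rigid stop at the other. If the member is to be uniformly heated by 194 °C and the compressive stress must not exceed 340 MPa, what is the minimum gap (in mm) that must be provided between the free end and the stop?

With no wall the member would lengthen by αΔT L = 13.3×10⁻⁶ × 194 × 1750 = 4.515 mm.
A stress of 340 MPa corresponds to the wall pushing the member back by σL/E = 340×1750/(200×10³) = 2.975 mm.
So the gap has to take up the difference, g_min = δ_free − σL/E = 4.515 − 2.975 = 1.54 mm.

g ≈ 1.54 mm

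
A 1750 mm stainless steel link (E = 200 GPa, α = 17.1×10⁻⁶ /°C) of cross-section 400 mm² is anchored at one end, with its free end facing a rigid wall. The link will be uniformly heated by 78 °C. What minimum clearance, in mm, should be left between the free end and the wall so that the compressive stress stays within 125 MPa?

g ≈ 1.24 mm

Free expansion if unrestrained: δ_free = αΔT L = 17.1×10⁻⁶ × 78 × 1750 = 2.334 mm.
At the allowable stress the elastic shortening the wall may impose is σL/E = 125 × 1750 / (200×10³) = 1.094 mm.
The gap must absorb the remainder: g_min = 2.334 − 1.094 = 1.24 mm.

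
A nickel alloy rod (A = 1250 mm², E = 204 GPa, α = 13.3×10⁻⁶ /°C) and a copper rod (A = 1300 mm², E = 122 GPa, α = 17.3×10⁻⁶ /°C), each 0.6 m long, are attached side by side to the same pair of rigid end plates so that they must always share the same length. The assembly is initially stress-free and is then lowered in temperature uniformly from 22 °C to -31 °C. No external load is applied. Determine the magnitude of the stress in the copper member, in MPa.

σ ≈ 15.9 MPa (tensile)

Equilibrium of a rigid end plate with no external load gives equal and opposite internal forces ±P in the two members. Since α_{copper} > α_{nickel alloy}, cooling drives the copper into tension and the nickel alloy into compression.
Equating the net (thermal + elastic) strains gives |α₁ − α₂|·ΔT = P·[1/(A₁E₁) + 1/(A₂E₂)].
|α₁ − α₂|·ΔT = 4×10⁻⁶ × 53 = 0.000212.
1/(A₁E₁) + 1/(A₂E₂) = 1/(1250×204×10³) + 1/(1300×122×10³) = 1.023×10⁻⁸ N⁻¹.
So P = 0.000212 / 1.023×10⁻⁸ = 20.73 kN.
σ_{copper} = P/A₂ = 20730/1300 = 15.95 MPa, tensile.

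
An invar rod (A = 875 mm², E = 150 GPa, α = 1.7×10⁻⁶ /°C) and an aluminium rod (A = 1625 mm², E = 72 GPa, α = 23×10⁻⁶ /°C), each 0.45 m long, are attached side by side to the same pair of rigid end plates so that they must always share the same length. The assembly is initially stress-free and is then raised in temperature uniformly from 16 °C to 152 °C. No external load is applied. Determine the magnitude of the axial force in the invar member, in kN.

P ≈ 179 kN (tensile in the invar)

Equilibrium of a rigid end plate with no external load gives equal and opposite internal forces ±P in the two members. Since α_{aluminium} > α_{invar}, heating drives the aluminium into compression and the invar into tension.
Setting the final lengths equal and cancelling L: (α₁ − α₂)ΔT = P/(A₁E₁) + P/(A₂E₂).
|α₁ − α₂|·ΔT = 21.3×10⁻⁶ × 136 = 0.002897.
1/(A₁E₁) + 1/(A₂E₂) = 1/(875×150×10³) + 1/(1625×72×10³) = 1.617×10⁻⁸ N⁻¹.
So P = 0.002897 / 1.617×10⁻⁸ = 179.2 kN.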